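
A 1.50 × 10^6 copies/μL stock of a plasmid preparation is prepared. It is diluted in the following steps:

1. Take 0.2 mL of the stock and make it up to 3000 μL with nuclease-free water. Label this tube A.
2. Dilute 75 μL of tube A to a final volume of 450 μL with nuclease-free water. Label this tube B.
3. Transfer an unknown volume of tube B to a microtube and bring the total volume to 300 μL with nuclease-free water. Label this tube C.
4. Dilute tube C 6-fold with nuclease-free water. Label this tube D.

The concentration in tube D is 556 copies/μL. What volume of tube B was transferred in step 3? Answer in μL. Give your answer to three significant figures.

Step 1: 0.2 mL brought to 3000 μL → factor 3/0.2 = 15
Step 2: 75 μL brought to 450 μL → factor 450/75 = 6
Step 3: v brought to 300 μL → factor = 300 μL/v
Step 4: 6-fold → factor 6
Product of known-step factors = 540
Overall factor = 1.50 × 10^6 copies/μL / (556 copies/μL) = 2697.8
Step-3 factor = 2697.8 / 540 = 4.996
v = 300 μL / 4.996 = 60.0 μL

60.0 μL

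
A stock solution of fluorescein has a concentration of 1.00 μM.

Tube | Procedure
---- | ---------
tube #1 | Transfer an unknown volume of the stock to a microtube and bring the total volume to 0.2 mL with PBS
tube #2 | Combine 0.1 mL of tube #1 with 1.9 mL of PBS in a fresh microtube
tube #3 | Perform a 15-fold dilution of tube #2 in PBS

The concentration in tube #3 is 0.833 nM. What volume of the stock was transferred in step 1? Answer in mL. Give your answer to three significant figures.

Step 1: v brought to 0.2 mL → factor = 0.2 mL/v
Step 2: 0.1 mL + 1.9 mL = 2 mL total → factor 2/0.1 = 20
Step 3: 15-fold → factor 15
Product of known-step factors = 300
Overall factor = 1.00 μM / (0.833 nM) = 1200.5
Step-1 factor = 1200.5 / 300 = 4.0016
v = 0.2 mL / 4.0016 = 0.0500 mL

0.0500 mL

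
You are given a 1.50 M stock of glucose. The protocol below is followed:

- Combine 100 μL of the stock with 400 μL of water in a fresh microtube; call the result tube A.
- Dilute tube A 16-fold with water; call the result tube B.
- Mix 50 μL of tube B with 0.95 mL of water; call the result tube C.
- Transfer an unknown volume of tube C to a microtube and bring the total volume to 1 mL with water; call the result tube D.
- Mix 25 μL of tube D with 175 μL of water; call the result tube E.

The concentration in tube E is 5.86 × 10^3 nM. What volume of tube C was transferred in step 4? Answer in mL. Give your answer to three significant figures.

0.0500 mL

Step 1: 100 μL + 400 μL = 500 μL total → factor 500/100 = 5
Step 2: 16-fold → factor 16
Step 3: 50 μL + 0.95 mL = 1000 μL total → factor 1000/50 = 20
Step 4: v brought to 1 mL → factor = 1 mL/v
Step 5: 25 μL + 175 μL = 200 μL total → factor 200/25 = 8
Product of known-step factors = 12800
Overall factor = 1.50 M / (5.86 × 10^3 nM) = 2.5597 × 10^5
Step-4 factor = 2.5597 × 10^5 / 12800 = 19.998
v = 1 mL / 19.998 = 0.0500 mL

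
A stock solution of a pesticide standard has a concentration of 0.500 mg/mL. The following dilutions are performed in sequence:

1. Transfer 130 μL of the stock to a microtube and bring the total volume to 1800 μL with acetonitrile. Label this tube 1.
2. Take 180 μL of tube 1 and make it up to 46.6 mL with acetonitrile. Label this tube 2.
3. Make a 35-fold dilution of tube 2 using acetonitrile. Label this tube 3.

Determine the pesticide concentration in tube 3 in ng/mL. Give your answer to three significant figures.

3.99 ng/mL

Step 1: 130 μL brought to 1800 μL → factor 1800/130 = 13.846
Step 2: 180 μL brought to 46.6 mL → factor 46600/180 = 258.89
Step 3: 35-fold → factor 35
Overall dilution factor = 13.846 × 258.89 × 35 = 1.2546 × 10^5
Final = 0.500 mg/mL / 1.2546 × 10^5 = 3.985 × 10^-6 mg/mL = 3.99 ng/mL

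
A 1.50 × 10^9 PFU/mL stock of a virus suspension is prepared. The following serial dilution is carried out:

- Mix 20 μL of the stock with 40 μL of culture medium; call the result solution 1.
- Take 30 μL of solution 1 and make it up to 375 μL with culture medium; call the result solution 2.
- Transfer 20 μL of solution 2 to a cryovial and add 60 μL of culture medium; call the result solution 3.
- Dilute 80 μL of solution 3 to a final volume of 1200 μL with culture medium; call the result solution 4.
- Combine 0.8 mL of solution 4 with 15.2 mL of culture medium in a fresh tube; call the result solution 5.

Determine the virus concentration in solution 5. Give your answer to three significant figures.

Step 1: 20 μL + 40 μL = 60 μL total → factor 60/20 = 3
Step 2: 30 μL brought to 375 μL → factor 375/30 = 12.5
Step 3: 20 μL + 60 μL = 80 μL total → factor 80/20 = 4
Step 4: 80 μL brought to 1200 μL → factor 1200/80 = 15
Step 5: 0.8 mL + 15.2 mL = 16 mL total → factor 16/0.8 = 20
Overall dilution factor = 3 × 12.5 × 4 × 15 × 20 = 45000
Final = 1.50 × 10^9 PFU/mL / 45000 = 3.33 × 10^4 PFU/mL

3.33 × 10^4 PFU/mL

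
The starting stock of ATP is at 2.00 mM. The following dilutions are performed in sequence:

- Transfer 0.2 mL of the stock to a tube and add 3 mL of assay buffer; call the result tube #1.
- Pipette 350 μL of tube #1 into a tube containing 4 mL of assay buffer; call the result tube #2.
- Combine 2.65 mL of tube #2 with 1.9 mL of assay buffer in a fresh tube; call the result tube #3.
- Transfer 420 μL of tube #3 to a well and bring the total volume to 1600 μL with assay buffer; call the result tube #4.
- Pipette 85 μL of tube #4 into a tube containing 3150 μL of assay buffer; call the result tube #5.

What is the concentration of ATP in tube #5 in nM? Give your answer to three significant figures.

Step 1: 0.2 mL + 3 mL = 3.2 mL total → factor 3.2/0.2 = 16
Step 2: 350 μL + 4 mL = 4350 μL total → factor 4350/350 = 12.429
Step 3: 2.65 mL + 1.9 mL = 4.55 mL total → factor 4.55/2.65 = 1.717
Step 4: 420 μL brought to 1600 μL → factor 1600/420 = 3.8095
Step 5: 85 μL + 3150 μL = 3235 μL total → factor 3235/85 = 38.059
Overall dilution factor = 16 × 12.429 × 1.717 × 3.8095 × 38.059 = 49503
Final = 2.00 mM / 49503 = 4.040 × 10^-5 mM = 40.4 nM

40.4 nM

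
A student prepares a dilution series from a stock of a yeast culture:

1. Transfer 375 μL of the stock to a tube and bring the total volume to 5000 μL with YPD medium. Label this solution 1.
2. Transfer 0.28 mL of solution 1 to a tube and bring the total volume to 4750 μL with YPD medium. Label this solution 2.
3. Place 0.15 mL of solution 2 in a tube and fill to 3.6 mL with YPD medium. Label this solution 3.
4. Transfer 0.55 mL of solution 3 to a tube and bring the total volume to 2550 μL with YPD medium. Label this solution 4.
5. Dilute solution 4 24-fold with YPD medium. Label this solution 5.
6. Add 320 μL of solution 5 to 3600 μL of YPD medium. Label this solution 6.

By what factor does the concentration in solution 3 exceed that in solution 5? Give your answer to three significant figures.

111

Step 1: 375 μL brought to 5000 μL → factor 5000/375 = 13.333
Step 2: 0.28 mL brought to 4750 μL → factor 4.75/0.28 = 16.964
Step 3: 0.15 mL brought to 3.6 mL → factor 3.6/0.15 = 24
Step 4: 0.55 mL brought to 2550 μL → factor 2.55/0.55 = 4.6364
Step 5: 24-fold → factor 24
Dilution factor to solution 3 = 5428.6; to solution 5 = 6.0405 × 10^5
[solution 3]/[solution 5] = (factor to solution 5)/(factor to solution 3) = 6.0405 × 10^5/5428.6 = 111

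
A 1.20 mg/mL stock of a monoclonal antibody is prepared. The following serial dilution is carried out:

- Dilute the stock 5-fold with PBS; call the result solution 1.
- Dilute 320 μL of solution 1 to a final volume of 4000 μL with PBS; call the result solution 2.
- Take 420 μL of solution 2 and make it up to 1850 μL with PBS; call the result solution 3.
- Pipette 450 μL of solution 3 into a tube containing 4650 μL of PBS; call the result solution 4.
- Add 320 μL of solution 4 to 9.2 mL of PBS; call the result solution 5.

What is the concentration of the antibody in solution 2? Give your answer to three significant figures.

Step 1: 5-fold → factor 5
Step 2: 320 μL brought to 4000 μL → factor 4000/320 = 12.5
Dilution factor through solution 2 = 5 × 12.5 = 62.5
[solution 2] = 1.20 mg/mL / 62.5 = 0.0192 mg/mL

0.0192 mg/mL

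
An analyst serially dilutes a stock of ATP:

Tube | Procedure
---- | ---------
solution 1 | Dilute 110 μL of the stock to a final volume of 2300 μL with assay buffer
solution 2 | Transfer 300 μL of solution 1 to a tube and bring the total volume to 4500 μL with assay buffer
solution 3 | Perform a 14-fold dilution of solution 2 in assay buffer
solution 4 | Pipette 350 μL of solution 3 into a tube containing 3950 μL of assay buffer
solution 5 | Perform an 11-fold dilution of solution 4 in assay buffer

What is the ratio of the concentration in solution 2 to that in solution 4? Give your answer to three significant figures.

Step 1: 110 μL brought to 2300 μL → factor 2300/110 = 20.909
Step 2: 300 μL brought to 4500 μL → factor 4500/300 = 15
Step 3: 14-fold → factor 14
Step 4: 350 μL + 3950 μL = 4300 μL total → factor 4300/350 = 12.286
Dilution factor to solution 2 = 313.64; to solution 4 = 53945
[solution 2]/[solution 4] = (factor to solution 4)/(factor to solution 2) = 53945/313.64 = 172

172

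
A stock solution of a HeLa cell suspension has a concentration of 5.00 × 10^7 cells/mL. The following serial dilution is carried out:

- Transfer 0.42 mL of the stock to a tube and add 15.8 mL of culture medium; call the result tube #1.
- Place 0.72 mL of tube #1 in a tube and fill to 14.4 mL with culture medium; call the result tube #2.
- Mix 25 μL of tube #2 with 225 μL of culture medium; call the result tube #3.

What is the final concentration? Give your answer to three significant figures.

Step 1: 0.42 mL + 15.8 mL = 16.22 mL total → factor 16.22/0.42 = 38.619
Step 2: 0.72 mL brought to 14.4 mL → factor 14.4/0.72 = 20
Step 3: 25 μL + 225 μL = 250 μL total → factor 250/25 = 10
Overall dilution factor = 38.619 × 20 × 10 = 7723.8
Final = 5.00 × 10^7 cells/mL / 7723.8 = 6.47 × 10^3 cells/mL

6.47 × 10^3 cells/mL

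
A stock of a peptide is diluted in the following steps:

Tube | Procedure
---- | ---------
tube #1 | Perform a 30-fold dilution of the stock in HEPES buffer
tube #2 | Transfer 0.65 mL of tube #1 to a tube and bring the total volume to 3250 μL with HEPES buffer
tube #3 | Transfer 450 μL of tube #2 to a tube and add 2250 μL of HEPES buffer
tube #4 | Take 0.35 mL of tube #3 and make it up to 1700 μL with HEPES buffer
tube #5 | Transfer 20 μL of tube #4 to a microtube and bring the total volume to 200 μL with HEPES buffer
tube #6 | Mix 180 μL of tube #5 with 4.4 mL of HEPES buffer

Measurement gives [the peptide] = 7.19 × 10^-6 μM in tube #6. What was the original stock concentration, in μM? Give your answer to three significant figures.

8.00 μM

Step 1: 30-fold → factor 30
Step 2: 0.65 mL brought to 3250 μL → factor 3.25/0.65 = 5
Step 3: 450 μL + 2250 μL = 2700 μL total → factor 2700/450 = 6
Step 4: 0.35 mL brought to 1700 μL → factor 1.7/0.35 = 4.8571
Step 5: 20 μL brought to 200 μL → factor 200/20 = 10
Step 6: 180 μL + 4.4 mL = 4580 μL total → factor 4580/180 = 25.444
Overall dilution factor = 30 × 5 × 6 × 4.8571 × 10 × 25.444 = 1.1123 × 10^6
Stock = 7.19 × 10^-6 μM × 1.1123 × 10^6 = 8.00 μM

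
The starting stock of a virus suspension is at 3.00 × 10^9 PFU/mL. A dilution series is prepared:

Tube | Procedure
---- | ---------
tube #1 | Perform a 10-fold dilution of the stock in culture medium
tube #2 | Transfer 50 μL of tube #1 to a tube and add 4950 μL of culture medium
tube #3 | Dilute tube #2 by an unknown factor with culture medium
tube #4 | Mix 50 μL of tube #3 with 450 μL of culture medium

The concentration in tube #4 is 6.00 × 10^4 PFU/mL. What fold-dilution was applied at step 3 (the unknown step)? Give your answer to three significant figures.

5.00-fold

Step 1: 10-fold → factor 10
Step 2: 50 μL + 4950 μL = 5000 μL total → factor 5000/50 = 100
Step 3: unknown factor x
Step 4: 50 μL + 450 μL = 500 μL total → factor 500/50 = 10
Product of known-step factors = 10000
Overall factor = 3.00 × 10^9 PFU/mL / (6.00 × 10^4 PFU/mL) = 50000
x = 50000 / 10000 = 5.00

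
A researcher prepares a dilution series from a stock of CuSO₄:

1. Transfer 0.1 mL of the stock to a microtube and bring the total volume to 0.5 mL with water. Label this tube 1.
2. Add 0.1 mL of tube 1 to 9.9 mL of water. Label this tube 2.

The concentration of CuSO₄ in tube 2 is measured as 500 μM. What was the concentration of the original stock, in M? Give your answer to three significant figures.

0.250 M

Step 1: 0.1 mL brought to 0.5 mL → factor 0.5/0.1 = 5
Step 2: 0.1 mL + 9.9 mL = 10 mL total → factor 10/0.1 = 100
Overall dilution factor = 5 × 100 = 500
Stock = 500 μM × 500 = 2.500 × 10^5 μM = 0.250 M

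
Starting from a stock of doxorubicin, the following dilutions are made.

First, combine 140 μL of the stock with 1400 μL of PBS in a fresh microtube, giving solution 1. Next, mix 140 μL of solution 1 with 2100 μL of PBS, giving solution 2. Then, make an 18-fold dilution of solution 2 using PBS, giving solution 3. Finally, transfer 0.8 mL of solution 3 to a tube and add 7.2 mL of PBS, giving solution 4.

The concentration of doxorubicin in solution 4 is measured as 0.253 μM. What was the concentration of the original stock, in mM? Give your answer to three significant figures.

8.02 mM

Step 1: 140 μL + 1400 μL = 1540 μL total → factor 1540/140 = 11
Step 2: 140 μL + 2100 μL = 2240 μL total → factor 2240/140 = 16
Step 3: 18-fold → factor 18
Step 4: 0.8 mL + 7.2 mL = 8 mL total → factor 8/0.8 = 10
Overall dilution factor = 11 × 16 × 18 × 10 = 31680
Stock = 0.253 μM × 31680 = 8015 μM = 8.02 mM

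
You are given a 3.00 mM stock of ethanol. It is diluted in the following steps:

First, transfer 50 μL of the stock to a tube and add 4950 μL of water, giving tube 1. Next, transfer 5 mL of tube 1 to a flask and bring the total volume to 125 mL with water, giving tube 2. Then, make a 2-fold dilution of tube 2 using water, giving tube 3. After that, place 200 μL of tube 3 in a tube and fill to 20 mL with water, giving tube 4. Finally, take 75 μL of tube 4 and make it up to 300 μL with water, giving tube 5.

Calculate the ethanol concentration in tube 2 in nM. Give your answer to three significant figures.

1.20 × 10^3 nM

Step 1: 50 μL + 4950 μL = 5000 μL total → factor 5000/50 = 100
Step 2: 5 mL brought to 125 mL → factor 125/5 = 25
Dilution factor through tube 2 = 100 × 25 = 2500
[tube 2] = 3.00 mM / 2500 = 0.001200 mM = 1.20 × 10^3 nM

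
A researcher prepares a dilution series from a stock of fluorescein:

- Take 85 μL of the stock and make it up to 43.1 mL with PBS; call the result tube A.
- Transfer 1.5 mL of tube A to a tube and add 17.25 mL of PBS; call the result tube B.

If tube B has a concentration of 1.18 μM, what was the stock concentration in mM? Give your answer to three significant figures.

Step 1: 85 μL brought to 43.1 mL → factor 43100/85 = 507.06
Step 2: 1.5 mL + 17.25 mL = 18.75 mL total → factor 18.75/1.5 = 12.5
Overall dilution factor = 507.06 × 12.5 = 6338.2
Stock = 1.18 μM × 6338.2 = 7479 μM = 7.48 mM

7.48 mM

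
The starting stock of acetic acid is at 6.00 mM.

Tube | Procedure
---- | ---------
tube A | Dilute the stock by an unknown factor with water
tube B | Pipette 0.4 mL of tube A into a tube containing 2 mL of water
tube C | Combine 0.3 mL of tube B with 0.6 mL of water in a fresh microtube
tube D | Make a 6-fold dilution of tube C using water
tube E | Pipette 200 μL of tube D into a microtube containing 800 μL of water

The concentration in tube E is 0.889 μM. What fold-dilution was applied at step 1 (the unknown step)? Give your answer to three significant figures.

12.5-fold

Step 1: unknown factor x
Step 2: 0.4 mL + 2 mL = 2.4 mL total → factor 2.4/0.4 = 6
Step 3: 0.3 mL + 0.6 mL = 0.9 mL total → factor 0.9/0.3 = 3
Step 4: 6-fold → factor 6
Step 5: 200 μL + 800 μL = 1000 μL total → factor 1000/200 = 5
Product of known-step factors = 540
Overall factor = 6.00 mM / (0.889 μM) = 6749.2
x = 6749.2 / 540 = 12.5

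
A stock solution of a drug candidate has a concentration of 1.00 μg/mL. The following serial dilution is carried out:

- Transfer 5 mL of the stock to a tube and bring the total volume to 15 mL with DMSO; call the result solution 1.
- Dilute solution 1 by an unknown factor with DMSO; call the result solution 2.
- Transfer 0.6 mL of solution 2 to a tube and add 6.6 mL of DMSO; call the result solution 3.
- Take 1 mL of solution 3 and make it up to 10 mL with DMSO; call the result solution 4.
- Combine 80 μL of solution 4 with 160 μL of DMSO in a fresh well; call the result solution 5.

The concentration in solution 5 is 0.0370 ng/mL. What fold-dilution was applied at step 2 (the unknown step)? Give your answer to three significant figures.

Step 1: 5 mL brought to 15 mL → factor 15/5 = 3
Step 2: unknown factor x
Step 3: 0.6 mL + 6.6 mL = 7.2 mL total → factor 7.2/0.6 = 12
Step 4: 1 mL brought to 10 mL → factor 10/1 = 10
Step 5: 80 μL + 160 μL = 240 μL total → factor 240/80 = 3
Product of known-step factors = 1080
Overall factor = 1.00 μg/mL / (0.0370 ng/mL) = 27027
x = 27027 / 1080 = 25.0

25.0-fold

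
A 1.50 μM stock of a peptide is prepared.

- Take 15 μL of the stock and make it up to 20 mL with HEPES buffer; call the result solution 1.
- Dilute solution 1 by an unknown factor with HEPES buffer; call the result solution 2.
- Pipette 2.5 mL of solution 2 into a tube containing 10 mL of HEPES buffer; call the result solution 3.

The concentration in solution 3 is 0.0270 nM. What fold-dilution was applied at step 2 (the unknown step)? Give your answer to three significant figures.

8.33-fold

Step 1: 15 μL brought to 20 mL → factor 20000/15 = 1333.3
Step 2: unknown factor x
Step 3: 2.5 mL + 10 mL = 12.5 mL total → factor 12.5/2.5 = 5
Product of known-step factors = 6666.7
Overall factor = 1.50 μM / (0.0270 nM) = 55556
x = 55556 / 6666.7 = 8.33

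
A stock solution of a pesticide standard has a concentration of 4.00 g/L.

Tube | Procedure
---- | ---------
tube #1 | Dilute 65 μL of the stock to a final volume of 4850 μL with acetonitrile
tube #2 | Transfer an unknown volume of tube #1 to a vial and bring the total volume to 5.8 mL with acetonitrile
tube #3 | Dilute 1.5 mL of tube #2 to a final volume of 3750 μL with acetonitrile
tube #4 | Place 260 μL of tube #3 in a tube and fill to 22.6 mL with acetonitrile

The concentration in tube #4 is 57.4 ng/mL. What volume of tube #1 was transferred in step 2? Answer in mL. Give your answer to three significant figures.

Step 1: 65 μL brought to 4850 μL → factor 4850/65 = 74.615
Step 2: v brought to 5.8 mL → factor = 5.8 mL/v
Step 3: 1.5 mL brought to 3750 μL → factor 3.75/1.5 = 2.5
Step 4: 260 μL brought to 22.6 mL → factor 22600/260 = 86.923
Product of known-step factors = 16214
Overall factor = 4.00 g/L / (57.4 ng/mL) = 69686
Step-2 factor = 69686 / 16214 = 4.2978
v = 5.8 mL / 4.2978 = 1.35 mL

1.35 mL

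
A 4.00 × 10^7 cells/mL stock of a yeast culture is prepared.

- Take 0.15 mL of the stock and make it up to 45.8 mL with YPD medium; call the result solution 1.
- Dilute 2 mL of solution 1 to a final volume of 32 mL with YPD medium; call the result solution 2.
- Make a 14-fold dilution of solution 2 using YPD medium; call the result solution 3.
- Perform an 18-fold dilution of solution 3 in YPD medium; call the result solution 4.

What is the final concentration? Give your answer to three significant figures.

Step 1: 0.15 mL brought to 45.8 mL → factor 45.8/0.15 = 305.33
Step 2: 2 mL brought to 32 mL → factor 32/2 = 16
Step 3: 14-fold → factor 14
Step 4: 18-fold → factor 18
Overall dilution factor = 305.33 × 16 × 14 × 18 = 1.2311 × 10^6
Final = 4.00 × 10^7 cells/mL / 1.2311 × 10^6 = 32.5 cells/mL

32.5 cells/mL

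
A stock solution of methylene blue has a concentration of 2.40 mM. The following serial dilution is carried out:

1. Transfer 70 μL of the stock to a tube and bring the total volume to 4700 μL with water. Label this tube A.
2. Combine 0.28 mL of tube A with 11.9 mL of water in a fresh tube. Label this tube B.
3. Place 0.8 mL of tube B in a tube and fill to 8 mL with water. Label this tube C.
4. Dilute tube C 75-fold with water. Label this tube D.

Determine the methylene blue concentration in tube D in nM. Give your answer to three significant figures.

Step 1: 70 μL brought to 4700 μL → factor 4700/70 = 67.143
Step 2: 0.28 mL + 11.9 mL = 12.18 mL total → factor 12.18/0.28 = 43.5
Step 3: 0.8 mL brought to 8 mL → factor 8/0.8 = 10
Step 4: 75-fold → factor 75
Overall dilution factor = 67.143 × 43.5 × 10 × 75 = 2.1905 × 10^6
Final = 2.40 mM / 2.1905 × 10^6 = 1.096 × 10^-6 mM = 1.10 nM

1.10 nM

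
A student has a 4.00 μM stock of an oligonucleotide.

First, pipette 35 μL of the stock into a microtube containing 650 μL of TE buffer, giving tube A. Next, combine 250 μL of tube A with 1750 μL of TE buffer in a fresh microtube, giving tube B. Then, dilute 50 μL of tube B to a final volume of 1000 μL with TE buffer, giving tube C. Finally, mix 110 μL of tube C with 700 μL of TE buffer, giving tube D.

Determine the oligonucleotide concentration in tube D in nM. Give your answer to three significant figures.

Step 1: 35 μL + 650 μL = 685 μL total → factor 685/35 = 19.571
Step 2: 250 μL + 1750 μL = 2000 μL total → factor 2000/250 = 8
Step 3: 50 μL brought to 1000 μL → factor 1000/50 = 20
Step 4: 110 μL + 700 μL = 810 μL total → factor 810/110 = 7.3636
Overall dilution factor = 19.571 × 8 × 20 × 7.3636 = 23059
Final = 4.00 μM / 23059 = 0.0001735 μM = 0.173 nM

0.173 nM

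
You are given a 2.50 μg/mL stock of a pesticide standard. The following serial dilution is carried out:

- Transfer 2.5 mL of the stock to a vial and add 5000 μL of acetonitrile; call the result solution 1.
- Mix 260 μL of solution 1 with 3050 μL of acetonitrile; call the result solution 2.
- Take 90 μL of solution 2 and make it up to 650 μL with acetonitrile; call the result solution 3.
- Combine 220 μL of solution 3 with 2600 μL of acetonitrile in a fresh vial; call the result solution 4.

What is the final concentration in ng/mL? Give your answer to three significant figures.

Step 1: 2.5 mL + 5000 μL = 7.5 mL total → factor 7.5/2.5 = 3
Step 2: 260 μL + 3050 μL = 3310 μL total → factor 3310/260 = 12.731
Step 3: 90 μL brought to 650 μL → factor 650/90 = 7.2222
Step 4: 220 μL + 2600 μL = 2820 μL total → factor 2820/220 = 12.818
Overall dilution factor = 3 × 12.731 × 7.2222 × 12.818 = 3535.7
Final = 2.50 μg/mL / 3535.7 = 0.0007071 μg/mL = 0.707 ng/mL

0.707 ng/mL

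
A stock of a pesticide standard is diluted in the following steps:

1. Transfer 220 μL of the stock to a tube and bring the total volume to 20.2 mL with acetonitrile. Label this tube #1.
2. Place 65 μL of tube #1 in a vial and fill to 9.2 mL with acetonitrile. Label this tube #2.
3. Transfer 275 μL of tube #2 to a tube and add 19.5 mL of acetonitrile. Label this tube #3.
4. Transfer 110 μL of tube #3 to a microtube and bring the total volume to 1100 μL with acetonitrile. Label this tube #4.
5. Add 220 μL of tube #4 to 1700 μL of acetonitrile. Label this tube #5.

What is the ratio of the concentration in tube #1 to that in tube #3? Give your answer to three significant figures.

Step 1: 220 μL brought to 20.2 mL → factor 20200/220 = 91.818
Step 2: 65 μL brought to 9.2 mL → factor 9200/65 = 141.54
Step 3: 275 μL + 19.5 mL = 19775 μL total → factor 19775/275 = 71.909
Dilution factor to tube #1 = 91.818; to tube #3 = 9.3452 × 10^5
[tube #1]/[tube #3] = (factor to tube #3)/(factor to tube #1) = 9.3452 × 10^5/91.818 = 1.02 × 10^4

1.02 × 10^4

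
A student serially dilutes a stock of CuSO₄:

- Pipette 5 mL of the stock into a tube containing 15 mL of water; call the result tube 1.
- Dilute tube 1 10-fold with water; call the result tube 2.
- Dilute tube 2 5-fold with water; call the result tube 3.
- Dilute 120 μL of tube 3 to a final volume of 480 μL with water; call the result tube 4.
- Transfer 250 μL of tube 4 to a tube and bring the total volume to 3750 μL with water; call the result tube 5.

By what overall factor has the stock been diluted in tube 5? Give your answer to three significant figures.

1.20 × 10^4

Step 1: 5 mL + 15 mL = 20 mL total → factor 20/5 = 4
Step 2: 10-fold → factor 10
Step 3: 5-fold → factor 5
Step 4: 120 μL brought to 480 μL → factor 480/120 = 4
Step 5: 250 μL brought to 3750 μL → factor 3750/250 = 15
Overall dilution factor = 4 × 10 × 5 × 4 × 15 = 12000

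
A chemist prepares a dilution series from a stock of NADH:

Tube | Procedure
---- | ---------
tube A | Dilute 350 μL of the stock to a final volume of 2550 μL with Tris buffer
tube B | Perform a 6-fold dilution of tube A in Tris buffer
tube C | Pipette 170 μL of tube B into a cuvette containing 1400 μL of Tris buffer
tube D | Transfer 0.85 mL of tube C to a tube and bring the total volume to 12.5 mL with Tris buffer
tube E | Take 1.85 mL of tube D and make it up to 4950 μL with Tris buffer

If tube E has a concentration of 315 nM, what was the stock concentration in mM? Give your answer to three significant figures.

Step 1: 350 μL brought to 2550 μL → factor 2550/350 = 7.2857
Step 2: 6-fold → factor 6
Step 3: 170 μL + 1400 μL = 1570 μL total → factor 1570/170 = 9.2353
Step 4: 0.85 mL brought to 12.5 mL → factor 12.5/0.85 = 14.706
Step 5: 1.85 mL brought to 4950 μL → factor 4.95/1.85 = 2.6757
Overall dilution factor = 7.2857 × 6 × 9.2353 × 14.706 × 2.6757 = 15885
Stock = 315 nM × 15885 = 5.004 × 10^6 nM = 5.00 mM

5.00 mM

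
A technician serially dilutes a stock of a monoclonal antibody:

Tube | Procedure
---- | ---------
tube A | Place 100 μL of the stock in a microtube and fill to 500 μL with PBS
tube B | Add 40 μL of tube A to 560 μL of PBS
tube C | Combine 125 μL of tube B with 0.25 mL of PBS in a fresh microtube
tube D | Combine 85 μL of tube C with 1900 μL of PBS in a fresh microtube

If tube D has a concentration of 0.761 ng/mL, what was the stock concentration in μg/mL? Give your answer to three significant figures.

4.00 μg/mL

Step 1: 100 μL brought to 500 μL → factor 500/100 = 5
Step 2: 40 μL + 560 μL = 600 μL total → factor 600/40 = 15
Step 3: 125 μL + 0.25 mL = 375 μL total → factor 375/125 = 3
Step 4: 85 μL + 1900 μL = 1985 μL total → factor 1985/85 = 23.353
Overall dilution factor = 5 × 15 × 3 × 23.353 = 5254.4
Stock = 0.761 ng/mL × 5254.4 = 3999 ng/mL = 4.00 μg/mL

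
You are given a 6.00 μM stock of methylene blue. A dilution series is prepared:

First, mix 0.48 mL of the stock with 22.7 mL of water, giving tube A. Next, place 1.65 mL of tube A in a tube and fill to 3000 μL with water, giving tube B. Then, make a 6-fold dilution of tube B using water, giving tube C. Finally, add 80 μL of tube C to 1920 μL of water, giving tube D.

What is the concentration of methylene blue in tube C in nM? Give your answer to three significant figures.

11.4 nM

Step 1: 0.48 mL + 22.7 mL = 23.18 mL total → factor 23.18/0.48 = 48.292
Step 2: 1.65 mL brought to 3000 μL → factor 3/1.65 = 1.8182
Step 3: 6-fold → factor 6
Dilution factor through tube C = 48.292 × 1.8182 × 6 = 526.82
[tube C] = 6.00 μM / 526.82 = 0.01139 μM = 11.4 nM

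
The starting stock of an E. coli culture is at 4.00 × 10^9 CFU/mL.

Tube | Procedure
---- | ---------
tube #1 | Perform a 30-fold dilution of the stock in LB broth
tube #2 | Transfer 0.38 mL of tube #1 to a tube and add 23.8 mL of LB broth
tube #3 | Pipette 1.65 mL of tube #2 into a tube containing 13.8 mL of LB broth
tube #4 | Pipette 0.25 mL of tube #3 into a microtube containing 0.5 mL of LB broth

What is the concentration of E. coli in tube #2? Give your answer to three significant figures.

Step 1: 30-fold → factor 30
Step 2: 0.38 mL + 23.8 mL = 24.18 mL total → factor 24.18/0.38 = 63.632
Dilution factor through tube #2 = 30 × 63.632 = 1908.9
[tube #2] = 4.00 × 10^9 CFU/mL / 1908.9 = 2.10 × 10^6 CFU/mL

2.10 × 10^6 CFU/mL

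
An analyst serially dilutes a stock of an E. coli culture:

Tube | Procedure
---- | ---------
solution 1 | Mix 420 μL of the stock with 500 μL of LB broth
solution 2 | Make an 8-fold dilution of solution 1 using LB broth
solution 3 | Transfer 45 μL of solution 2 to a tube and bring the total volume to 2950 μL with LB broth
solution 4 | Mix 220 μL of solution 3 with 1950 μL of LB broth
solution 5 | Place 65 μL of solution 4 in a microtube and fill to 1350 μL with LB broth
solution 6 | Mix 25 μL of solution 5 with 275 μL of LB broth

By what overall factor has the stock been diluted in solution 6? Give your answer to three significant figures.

2.82 × 10^6

Step 1: 420 μL + 500 μL = 920 μL total → factor 920/420 = 2.1905
Step 2: 8-fold → factor 8
Step 3: 45 μL brought to 2950 μL → factor 2950/45 = 65.556
Step 4: 220 μL + 1950 μL = 2170 μL total → factor 2170/220 = 9.8636
Step 5: 65 μL brought to 1350 μL → factor 1350/65 = 20.769
Step 6: 25 μL + 275 μL = 300 μL total → factor 300/25 = 12
Overall dilution factor = 2.1905 × 8 × 65.556 × 9.8636 × 20.769 × 12 = 2.8241 × 10^6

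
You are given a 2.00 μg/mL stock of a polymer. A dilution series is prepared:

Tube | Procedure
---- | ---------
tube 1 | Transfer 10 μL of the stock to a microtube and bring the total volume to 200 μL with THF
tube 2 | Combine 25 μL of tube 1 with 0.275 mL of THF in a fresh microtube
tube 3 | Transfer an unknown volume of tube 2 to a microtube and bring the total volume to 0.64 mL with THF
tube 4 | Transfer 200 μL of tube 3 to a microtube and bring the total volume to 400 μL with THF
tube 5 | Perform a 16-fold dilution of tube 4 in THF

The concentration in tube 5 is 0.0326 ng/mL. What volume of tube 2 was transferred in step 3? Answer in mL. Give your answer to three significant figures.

Step 1: 10 μL brought to 200 μL → factor 200/10 = 20
Step 2: 25 μL + 0.275 mL = 300 μL total → factor 300/25 = 12
Step 3: v brought to 0.64 mL → factor = 0.64 mL/v
Step 4: 200 μL brought to 400 μL → factor 400/200 = 2
Step 5: 16-fold → factor 16
Product of known-step factors = 7680
Overall factor = 2.00 μg/mL / (0.0326 ng/mL) = 61350
Step-3 factor = 61350 / 7680 = 7.9882
v = 0.64 mL / 7.9882 = 0.0801 mL

0.0801 mL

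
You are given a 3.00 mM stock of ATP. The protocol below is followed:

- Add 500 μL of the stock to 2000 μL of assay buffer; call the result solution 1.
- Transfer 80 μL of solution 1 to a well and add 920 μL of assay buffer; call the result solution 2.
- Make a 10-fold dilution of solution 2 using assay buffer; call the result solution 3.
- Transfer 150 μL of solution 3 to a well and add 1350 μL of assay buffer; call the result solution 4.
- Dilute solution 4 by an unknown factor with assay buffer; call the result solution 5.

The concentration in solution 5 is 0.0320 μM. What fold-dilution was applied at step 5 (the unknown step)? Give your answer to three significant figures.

15.0-fold

Step 1: 500 μL + 2000 μL = 2500 μL total → factor 2500/500 = 5
Step 2: 80 μL + 920 μL = 1000 μL total → factor 1000/80 = 12.5
Step 3: 10-fold → factor 10
Step 4: 150 μL + 1350 μL = 1500 μL total → factor 1500/150 = 10
Step 5: unknown factor x
Product of known-step factors = 6250
Overall factor = 3.00 mM / (0.0320 μM) = 93750
x = 93750 / 6250 = 15.0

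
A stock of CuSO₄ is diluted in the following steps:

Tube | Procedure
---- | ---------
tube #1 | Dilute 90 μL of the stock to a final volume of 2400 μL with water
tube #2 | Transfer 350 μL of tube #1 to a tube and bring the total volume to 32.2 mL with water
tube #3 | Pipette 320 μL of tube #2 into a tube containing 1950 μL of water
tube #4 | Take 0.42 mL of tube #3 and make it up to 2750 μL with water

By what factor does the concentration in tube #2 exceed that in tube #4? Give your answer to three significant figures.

Step 1: 90 μL brought to 2400 μL → factor 2400/90 = 26.667
Step 2: 350 μL brought to 32.2 mL → factor 32200/350 = 92
Step 3: 320 μL + 1950 μL = 2270 μL total → factor 2270/320 = 7.0938
Step 4: 0.42 mL brought to 2750 μL → factor 2.75/0.42 = 6.5476
Dilution factor to tube #2 = 2453.3; to tube #4 = 1.1395 × 10^5
[tube #2]/[tube #4] = (factor to tube #4)/(factor to tube #2) = 1.1395 × 10^5/2453.3 = 46.4

46.4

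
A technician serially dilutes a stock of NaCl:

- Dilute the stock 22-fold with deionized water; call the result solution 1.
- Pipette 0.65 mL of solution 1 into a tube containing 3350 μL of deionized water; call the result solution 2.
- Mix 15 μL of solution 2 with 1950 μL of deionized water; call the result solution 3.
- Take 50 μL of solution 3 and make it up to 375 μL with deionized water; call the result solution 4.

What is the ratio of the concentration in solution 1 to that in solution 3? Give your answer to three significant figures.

806

Step 1: 22-fold → factor 22
Step 2: 0.65 mL + 3350 μL = 4 mL total → factor 4/0.65 = 6.1538
Step 3: 15 μL + 1950 μL = 1965 μL total → factor 1965/15 = 131
Dilution factor to solution 1 = 22; to solution 3 = 17735
[solution 1]/[solution 3] = (factor to solution 3)/(factor to solution 1) = 17735/22 = 806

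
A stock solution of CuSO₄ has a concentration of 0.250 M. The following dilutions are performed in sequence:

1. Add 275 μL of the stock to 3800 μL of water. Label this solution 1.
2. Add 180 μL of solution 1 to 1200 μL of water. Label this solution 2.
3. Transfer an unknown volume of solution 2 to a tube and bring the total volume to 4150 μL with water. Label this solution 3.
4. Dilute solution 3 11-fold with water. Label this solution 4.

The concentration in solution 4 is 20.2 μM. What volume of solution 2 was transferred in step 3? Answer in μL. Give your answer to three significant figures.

419 μL

Step 1: 275 μL + 3800 μL = 4075 μL total → factor 4075/275 = 14.818
Step 2: 180 μL + 1200 μL = 1380 μL total → factor 1380/180 = 7.6667
Step 3: v brought to 4150 μL → factor = 4150 μL/v
Step 4: 11-fold → factor 11
Product of known-step factors = 1249.7
Overall factor = 0.250 M / (20.2 μM) = 12376
Step-3 factor = 12376 / 1249.7 = 9.9036
v = 4150 μL / 9.9036 = 419 μL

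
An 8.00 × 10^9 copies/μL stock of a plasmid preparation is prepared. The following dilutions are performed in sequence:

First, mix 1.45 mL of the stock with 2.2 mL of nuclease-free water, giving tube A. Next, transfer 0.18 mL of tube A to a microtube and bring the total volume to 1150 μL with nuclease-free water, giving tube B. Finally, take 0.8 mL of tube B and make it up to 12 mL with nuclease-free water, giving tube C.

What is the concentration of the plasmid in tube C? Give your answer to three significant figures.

Step 1: 1.45 mL + 2.2 mL = 3.65 mL total → factor 3.65/1.45 = 2.5172
Step 2: 0.18 mL brought to 1150 μL → factor 1.15/0.18 = 6.3889
Step 3: 0.8 mL brought to 12 mL → factor 12/0.8 = 15
Overall dilution factor = 2.5172 × 6.3889 × 15 = 241.24
Final = 8.00 × 10^9 copies/μL / 241.24 = 3.32 × 10^7 copies/μL

3.32 × 10^7 copies/μL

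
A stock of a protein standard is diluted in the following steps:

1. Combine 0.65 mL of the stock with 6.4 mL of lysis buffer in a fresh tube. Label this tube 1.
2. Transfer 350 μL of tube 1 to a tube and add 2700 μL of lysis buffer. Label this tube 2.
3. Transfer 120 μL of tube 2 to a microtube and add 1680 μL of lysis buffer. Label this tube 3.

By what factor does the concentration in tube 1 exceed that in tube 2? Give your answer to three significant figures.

Step 1: 0.65 mL + 6.4 mL = 7.05 mL total → factor 7.05/0.65 = 10.846
Step 2: 350 μL + 2700 μL = 3050 μL total → factor 3050/350 = 8.7143
Dilution factor to tube 1 = 10.846; to tube 2 = 94.516
[tube 1]/[tube 2] = (factor to tube 2)/(factor to tube 1) = 94.516/10.846 = 8.71

8.71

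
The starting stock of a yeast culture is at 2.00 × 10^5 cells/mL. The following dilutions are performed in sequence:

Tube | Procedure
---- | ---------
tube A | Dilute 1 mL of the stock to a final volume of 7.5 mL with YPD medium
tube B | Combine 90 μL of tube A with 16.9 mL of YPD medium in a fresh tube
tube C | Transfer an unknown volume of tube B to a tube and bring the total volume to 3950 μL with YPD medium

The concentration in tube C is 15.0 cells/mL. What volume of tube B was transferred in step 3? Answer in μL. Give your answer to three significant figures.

Step 1: 1 mL brought to 7.5 mL → factor 7.5/1 = 7.5
Step 2: 90 μL + 16.9 mL = 16990 μL total → factor 16990/90 = 188.78
Step 3: v brought to 3950 μL → factor = 3950 μL/v
Product of known-step factors = 1415.8
Overall factor = 2.00 × 10^5 cells/mL / (15.0 cells/mL) = 13333
Step-3 factor = 13333 / 1415.8 = 9.4173
v = 3950 μL / 9.4173 = 419 μL

419 μL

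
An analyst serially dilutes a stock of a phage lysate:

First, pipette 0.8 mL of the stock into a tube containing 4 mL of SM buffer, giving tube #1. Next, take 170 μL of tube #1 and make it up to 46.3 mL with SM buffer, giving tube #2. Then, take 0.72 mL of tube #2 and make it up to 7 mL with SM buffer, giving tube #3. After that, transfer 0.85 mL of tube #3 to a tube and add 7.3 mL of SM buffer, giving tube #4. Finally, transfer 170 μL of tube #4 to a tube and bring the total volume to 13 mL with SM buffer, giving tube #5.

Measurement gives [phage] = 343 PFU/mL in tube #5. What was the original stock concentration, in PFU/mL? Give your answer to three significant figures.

4.00 × 10^9 PFU/mL

Step 1: 0.8 mL + 4 mL = 4.8 mL total → factor 4.8/0.8 = 6
Step 2: 170 μL brought to 46.3 mL → factor 46300/170 = 272.35
Step 3: 0.72 mL brought to 7 mL → factor 7/0.72 = 9.7222
Step 4: 0.85 mL + 7.3 mL = 8.15 mL total → factor 8.15/0.85 = 9.5882
Step 5: 170 μL brought to 13 mL → factor 13000/170 = 76.471
Overall dilution factor = 6 × 272.35 × 9.7222 × 9.5882 × 76.471 = 1.1649 × 10^7
Stock = 343 PFU/mL × 1.1649 × 10^7 = 4.00 × 10^9 PFU/mL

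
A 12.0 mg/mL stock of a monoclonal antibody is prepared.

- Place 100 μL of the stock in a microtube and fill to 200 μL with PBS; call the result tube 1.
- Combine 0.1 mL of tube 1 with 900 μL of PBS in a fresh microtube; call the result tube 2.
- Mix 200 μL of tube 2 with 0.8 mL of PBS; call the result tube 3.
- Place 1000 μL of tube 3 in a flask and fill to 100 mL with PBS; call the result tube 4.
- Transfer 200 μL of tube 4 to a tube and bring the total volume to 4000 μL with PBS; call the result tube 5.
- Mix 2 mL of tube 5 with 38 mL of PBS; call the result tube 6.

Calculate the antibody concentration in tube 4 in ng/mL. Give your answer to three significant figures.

1.20 × 10^3 ng/mL

Step 1: 100 μL brought to 200 μL → factor 200/100 = 2
Step 2: 0.1 mL + 900 μL = 1 mL total → factor 1/0.1 = 10
Step 3: 200 μL + 0.8 mL = 1000 μL total → factor 1000/200 = 5
Step 4: 1000 μL brought to 100 mL → factor 1 × 10^5/1000 = 100
Dilution factor through tube 4 = 2 × 10 × 5 × 100 = 10000
[tube 4] = 12.0 mg/mL / 10000 = 0.001200 mg/mL = 1.20 × 10^3 ng/mL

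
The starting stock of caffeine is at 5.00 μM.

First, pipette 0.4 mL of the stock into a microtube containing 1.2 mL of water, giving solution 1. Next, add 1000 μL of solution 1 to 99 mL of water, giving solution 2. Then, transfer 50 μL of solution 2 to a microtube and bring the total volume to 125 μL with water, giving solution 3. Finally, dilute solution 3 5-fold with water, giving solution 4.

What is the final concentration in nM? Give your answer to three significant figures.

1.00 nM

Step 1: 0.4 mL + 1.2 mL = 1.6 mL total → factor 1.6/0.4 = 4
Step 2: 1000 μL + 99 mL = 1 × 10^5 μL total → factor 1 × 10^5/1000 = 100
Step 3: 50 μL brought to 125 μL → factor 125/50 = 2.5
Step 4: 5-fold → factor 5
Overall dilution factor = 4 × 100 × 2.5 × 5 = 5000
Final = 5.00 μM / 5000 = 0.001000 μM = 1.00 nM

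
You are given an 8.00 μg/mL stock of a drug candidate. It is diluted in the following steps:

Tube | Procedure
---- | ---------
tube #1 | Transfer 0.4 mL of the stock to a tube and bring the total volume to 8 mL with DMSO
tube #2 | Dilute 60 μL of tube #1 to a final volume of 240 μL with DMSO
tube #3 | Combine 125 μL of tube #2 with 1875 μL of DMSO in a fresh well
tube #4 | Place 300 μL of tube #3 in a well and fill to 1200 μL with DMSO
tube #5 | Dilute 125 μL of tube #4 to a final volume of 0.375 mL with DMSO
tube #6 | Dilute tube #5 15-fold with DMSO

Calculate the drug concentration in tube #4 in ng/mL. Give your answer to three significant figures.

1.56 ng/mL

Step 1: 0.4 mL brought to 8 mL → factor 8/0.4 = 20
Step 2: 60 μL brought to 240 μL → factor 240/60 = 4
Step 3: 125 μL + 1875 μL = 2000 μL total → factor 2000/125 = 16
Step 4: 300 μL brought to 1200 μL → factor 1200/300 = 4
Dilution factor through tube #4 = 20 × 4 × 16 × 4 = 5120
[tube #4] = 8.00 μg/mL / 5120 = 0.001563 μg/mL = 1.56 ng/mL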